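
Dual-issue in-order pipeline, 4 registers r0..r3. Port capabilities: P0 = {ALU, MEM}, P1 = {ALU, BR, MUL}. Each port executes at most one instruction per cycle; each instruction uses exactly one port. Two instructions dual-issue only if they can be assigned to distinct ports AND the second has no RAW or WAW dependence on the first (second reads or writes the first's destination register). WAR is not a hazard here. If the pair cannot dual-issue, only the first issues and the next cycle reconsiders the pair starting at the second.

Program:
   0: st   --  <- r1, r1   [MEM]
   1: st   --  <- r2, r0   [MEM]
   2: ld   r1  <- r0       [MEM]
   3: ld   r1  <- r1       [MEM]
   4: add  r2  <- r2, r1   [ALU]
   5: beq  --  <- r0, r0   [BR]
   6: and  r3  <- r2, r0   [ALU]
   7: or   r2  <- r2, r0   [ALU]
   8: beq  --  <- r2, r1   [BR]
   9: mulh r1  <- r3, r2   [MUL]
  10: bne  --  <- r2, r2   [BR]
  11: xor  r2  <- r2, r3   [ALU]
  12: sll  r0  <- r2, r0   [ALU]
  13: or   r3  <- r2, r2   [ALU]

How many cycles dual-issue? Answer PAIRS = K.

[0] i0  st.MEM  -- no-port MEM/MEM
[1] i1  st.MEM  -- no-port MEM/MEM
[2] i2  ld.MEM  -- no-port MEM/MEM
[3] i3  ld.MEM  -- RAW r1
[4] i4,i5  add.ALU beq.BR  -- pair
[5] i6,i7  and.ALU or.ALU  -- pair
[6] i8  beq.BR  -- no-port BR/MUL
[7] i9  mulh.MUL  -- no-port MUL/BR
[8] i10,i11  bne.BR xor.ALU  -- pair
[9] i12,i13  sll.ALU or.ALU  -- pair

PAIRS = 4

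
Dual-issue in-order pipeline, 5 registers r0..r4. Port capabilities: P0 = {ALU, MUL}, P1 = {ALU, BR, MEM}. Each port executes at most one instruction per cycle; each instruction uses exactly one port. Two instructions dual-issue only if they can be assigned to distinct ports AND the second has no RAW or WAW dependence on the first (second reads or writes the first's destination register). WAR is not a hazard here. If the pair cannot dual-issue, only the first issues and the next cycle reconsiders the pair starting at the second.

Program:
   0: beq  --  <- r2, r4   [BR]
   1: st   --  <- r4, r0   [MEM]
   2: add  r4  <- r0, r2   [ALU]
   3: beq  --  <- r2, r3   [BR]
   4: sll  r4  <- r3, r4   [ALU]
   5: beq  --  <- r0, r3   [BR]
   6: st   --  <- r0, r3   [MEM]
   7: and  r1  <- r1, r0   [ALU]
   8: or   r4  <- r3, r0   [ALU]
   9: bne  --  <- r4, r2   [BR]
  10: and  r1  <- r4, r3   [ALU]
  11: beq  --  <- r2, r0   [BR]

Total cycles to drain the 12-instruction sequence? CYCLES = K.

[0] i0  beq.BR  -- no-port BR/MEM
[1] i1,i2  st.MEM+add.ALU  -- pair
[2] i3,i4  beq.BR+sll.ALU  -- pair
[3] i5  beq.BR  -- no-port BR/MEM
[4] i6,i7  st.MEM+and.ALU  -- pair
[5] i8  or.ALU  -- RAW r4
[6] i9,i10  bne.BR+and.ALU  -- pair
[7] i11  beq.BR  -- tail

CYCLES = 8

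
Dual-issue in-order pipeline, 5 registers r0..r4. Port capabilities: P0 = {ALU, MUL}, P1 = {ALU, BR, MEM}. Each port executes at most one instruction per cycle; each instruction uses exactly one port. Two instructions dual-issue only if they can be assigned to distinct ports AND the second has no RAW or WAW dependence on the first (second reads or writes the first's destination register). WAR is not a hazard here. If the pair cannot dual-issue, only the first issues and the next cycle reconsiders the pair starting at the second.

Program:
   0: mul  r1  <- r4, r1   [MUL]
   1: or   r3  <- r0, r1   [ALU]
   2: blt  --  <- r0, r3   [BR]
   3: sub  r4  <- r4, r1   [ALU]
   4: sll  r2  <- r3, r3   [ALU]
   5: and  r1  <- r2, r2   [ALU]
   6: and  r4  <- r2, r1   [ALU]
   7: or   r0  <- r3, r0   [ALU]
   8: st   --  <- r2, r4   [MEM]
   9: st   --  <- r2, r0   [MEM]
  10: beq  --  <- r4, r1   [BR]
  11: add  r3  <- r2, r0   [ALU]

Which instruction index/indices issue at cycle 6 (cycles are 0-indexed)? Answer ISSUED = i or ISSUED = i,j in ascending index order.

0. mul.MUL @i0  | RAW r1
1. or.ALU @i1  | RAW r3
2. blt.BR/sub.ALU @i2&i3  | 2-wide
3. sll.ALU @i4  | RAW r2
4. and.ALU @i5  | RAW r1
5. and.ALU/or.ALU @i6&i7  | 2-wide
6. st.MEM @i8  | no-port MEM/MEM
7. st.MEM @i9  | no-port MEM/BR
8. beq.BR/add.ALU @i10&i11  | 2-wide

ISSUED = 8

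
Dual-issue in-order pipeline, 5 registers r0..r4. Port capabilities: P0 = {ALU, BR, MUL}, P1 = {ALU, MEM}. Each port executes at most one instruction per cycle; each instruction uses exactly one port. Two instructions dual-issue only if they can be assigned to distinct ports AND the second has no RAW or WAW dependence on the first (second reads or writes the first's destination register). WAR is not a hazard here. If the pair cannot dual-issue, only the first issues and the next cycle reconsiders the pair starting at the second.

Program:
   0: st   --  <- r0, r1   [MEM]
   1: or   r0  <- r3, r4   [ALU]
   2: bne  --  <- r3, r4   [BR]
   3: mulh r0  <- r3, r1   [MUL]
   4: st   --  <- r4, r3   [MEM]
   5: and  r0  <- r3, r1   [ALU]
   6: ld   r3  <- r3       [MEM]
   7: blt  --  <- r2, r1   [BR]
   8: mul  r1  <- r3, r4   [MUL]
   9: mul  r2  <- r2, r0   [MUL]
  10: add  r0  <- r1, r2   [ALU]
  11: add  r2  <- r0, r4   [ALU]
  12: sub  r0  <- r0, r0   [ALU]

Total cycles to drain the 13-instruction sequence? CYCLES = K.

0. st or @i0+i1  | pair
1. bne @i2  | no-port BR/MUL
2. mulh st @i3+i4  | pair
3. and ld @i5+i6  | pair
4. blt @i7  | no-port BR/MUL
5. mul @i8  | no-port MUL/MUL
6. mul @i9  | RAW r2
7. add @i10  | RAW r0
8. add sub @i11+i12  | pair

CYCLES = 9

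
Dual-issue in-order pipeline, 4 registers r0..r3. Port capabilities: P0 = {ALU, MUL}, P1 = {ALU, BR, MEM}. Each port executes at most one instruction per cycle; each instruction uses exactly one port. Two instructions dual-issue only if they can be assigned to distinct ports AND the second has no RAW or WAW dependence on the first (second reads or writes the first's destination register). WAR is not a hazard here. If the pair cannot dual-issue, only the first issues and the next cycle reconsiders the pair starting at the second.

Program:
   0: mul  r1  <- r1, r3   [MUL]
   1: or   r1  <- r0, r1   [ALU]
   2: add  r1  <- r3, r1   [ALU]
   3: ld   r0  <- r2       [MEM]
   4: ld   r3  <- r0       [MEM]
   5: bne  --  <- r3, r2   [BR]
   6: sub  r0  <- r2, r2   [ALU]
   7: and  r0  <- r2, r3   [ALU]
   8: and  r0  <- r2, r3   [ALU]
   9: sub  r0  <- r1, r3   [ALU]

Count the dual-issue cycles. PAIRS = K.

PAIRS = 2

0. mul @i0  | RAW+WAW r1
1. or @i1  | RAW+WAW r1
2. add ld @i2,i3  | pair
3. ld @i4  | no-port MEM/BR
4. bne sub @i5,i6  | pair
5. and @i7  | WAW r0
6. and @i8  | WAW r0
7. sub @i9  | tail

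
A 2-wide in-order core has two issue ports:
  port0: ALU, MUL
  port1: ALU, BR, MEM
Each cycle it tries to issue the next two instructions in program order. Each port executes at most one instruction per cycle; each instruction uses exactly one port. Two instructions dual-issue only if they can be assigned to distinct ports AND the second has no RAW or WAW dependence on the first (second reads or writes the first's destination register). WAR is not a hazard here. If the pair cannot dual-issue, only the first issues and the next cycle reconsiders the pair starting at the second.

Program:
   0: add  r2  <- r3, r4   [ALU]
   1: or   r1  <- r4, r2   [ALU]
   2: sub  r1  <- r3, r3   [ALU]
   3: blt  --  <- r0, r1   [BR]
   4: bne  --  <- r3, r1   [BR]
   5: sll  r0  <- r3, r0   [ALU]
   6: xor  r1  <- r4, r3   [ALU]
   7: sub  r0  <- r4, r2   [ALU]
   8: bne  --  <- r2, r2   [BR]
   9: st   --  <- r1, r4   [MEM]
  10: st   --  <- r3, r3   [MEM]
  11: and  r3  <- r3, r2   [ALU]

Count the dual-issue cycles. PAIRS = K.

[0] i0  add.ALU  -- RAW r2
[1] i1  or.ALU  -- WAW r1
[2] i2  sub.ALU  -- RAW r1
[3] i3  blt.BR  -- no-port BR/BR
[4] i4&i5  bne.BR/sll.ALU  -- 2-wide
[5] i6&i7  xor.ALU/sub.ALU  -- 2-wide
[6] i8  bne.BR  -- no-port BR/MEM
[7] i9  st.MEM  -- no-port MEM/MEM
[8] i10&i11  st.MEM/and.ALU  -- 2-wide

PAIRS = 3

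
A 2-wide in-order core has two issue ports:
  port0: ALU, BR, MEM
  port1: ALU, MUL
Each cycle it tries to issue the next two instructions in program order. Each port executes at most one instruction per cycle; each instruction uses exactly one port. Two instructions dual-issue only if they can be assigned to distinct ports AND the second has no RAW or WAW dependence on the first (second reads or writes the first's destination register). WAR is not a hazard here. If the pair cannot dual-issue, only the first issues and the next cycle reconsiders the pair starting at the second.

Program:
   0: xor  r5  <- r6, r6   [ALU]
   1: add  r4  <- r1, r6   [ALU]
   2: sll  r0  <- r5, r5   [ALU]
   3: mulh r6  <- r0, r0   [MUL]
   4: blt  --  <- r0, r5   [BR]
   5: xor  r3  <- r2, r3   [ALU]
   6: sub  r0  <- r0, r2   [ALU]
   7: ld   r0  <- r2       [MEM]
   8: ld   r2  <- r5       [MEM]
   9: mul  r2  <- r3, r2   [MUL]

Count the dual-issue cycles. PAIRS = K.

PAIRS = 3

  cy0 -> i0&i1 (xor add) pair
  cy1 -> i2 (sll) RAW r0
  cy2 -> i3&i4 (mulh blt) pair
  cy3 -> i5&i6 (xor sub) pair
  cy4 -> i7 (ld) no-port MEM/MEM
  cy5 -> i8 (ld) RAW+WAW r2
  cy6 -> i9 (mul) tail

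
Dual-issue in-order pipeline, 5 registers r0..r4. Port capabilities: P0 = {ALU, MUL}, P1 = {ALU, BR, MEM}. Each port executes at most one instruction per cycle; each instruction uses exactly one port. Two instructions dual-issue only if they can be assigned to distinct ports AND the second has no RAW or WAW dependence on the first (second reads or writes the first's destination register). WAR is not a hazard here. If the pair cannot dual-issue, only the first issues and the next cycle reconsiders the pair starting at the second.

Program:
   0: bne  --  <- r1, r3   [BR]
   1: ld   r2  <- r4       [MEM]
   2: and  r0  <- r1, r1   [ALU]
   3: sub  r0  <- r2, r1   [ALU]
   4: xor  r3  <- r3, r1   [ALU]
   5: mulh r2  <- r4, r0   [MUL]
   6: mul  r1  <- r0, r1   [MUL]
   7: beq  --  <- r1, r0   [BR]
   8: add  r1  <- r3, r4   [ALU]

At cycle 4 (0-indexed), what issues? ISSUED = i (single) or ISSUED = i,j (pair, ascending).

#0 head=0: bne i0 no-port BR/MEM
#1 head=1: ld;and i1/i2 pair
#2 head=3: sub;xor i3/i4 pair
#3 head=5: mulh i5 no-port MUL/MUL
#4 head=6: mul i6 RAW r1
#5 head=7: beq;add i7/i8 pair

ISSUED = 6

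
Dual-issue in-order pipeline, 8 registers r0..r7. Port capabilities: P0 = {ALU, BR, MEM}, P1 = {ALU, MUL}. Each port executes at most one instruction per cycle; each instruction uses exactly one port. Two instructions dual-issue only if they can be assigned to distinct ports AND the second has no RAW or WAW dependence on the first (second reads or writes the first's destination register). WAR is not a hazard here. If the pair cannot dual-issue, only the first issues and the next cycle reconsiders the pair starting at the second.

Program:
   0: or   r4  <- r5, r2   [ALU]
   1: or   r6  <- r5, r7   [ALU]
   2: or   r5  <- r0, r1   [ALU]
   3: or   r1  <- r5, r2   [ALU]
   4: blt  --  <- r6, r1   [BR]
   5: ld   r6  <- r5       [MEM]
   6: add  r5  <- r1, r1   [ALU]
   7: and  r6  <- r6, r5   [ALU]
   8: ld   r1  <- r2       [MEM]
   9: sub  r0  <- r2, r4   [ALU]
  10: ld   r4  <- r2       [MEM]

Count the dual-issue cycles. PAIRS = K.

PAIRS = 4

#0 head=0: or.ALU or.ALU i0+i1 dual
#1 head=2: or.ALU i2 RAW r5
#2 head=3: or.ALU i3 RAW r1
#3 head=4: blt.BR i4 no-port BR/MEM
#4 head=5: ld.MEM add.ALU i5+i6 dual
#5 head=7: and.ALU ld.MEM i7+i8 dual
#6 head=9: sub.ALU ld.MEM i9+i10 dual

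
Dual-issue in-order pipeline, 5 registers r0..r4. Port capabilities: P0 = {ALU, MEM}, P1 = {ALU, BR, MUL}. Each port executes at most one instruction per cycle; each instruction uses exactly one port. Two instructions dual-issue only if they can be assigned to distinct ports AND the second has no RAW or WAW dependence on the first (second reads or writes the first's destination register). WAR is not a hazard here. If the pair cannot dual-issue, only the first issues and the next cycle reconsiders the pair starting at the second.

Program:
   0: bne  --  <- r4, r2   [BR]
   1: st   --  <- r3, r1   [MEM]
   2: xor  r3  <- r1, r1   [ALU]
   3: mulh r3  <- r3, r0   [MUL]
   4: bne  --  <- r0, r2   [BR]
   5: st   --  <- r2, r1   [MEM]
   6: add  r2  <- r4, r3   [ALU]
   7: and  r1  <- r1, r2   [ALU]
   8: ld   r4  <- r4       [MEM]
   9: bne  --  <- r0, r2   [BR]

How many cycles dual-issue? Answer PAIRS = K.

PAIRS = 3

c0: i0,i1 bne/st  pair
c1: i2 xor  RAW+WAW r3
c2: i3 mulh  no-port MUL/BR
c3: i4,i5 bne/st  pair
c4: i6 add  RAW r2
c5: i7,i8 and/ld  pair
c6: i9 bne  tail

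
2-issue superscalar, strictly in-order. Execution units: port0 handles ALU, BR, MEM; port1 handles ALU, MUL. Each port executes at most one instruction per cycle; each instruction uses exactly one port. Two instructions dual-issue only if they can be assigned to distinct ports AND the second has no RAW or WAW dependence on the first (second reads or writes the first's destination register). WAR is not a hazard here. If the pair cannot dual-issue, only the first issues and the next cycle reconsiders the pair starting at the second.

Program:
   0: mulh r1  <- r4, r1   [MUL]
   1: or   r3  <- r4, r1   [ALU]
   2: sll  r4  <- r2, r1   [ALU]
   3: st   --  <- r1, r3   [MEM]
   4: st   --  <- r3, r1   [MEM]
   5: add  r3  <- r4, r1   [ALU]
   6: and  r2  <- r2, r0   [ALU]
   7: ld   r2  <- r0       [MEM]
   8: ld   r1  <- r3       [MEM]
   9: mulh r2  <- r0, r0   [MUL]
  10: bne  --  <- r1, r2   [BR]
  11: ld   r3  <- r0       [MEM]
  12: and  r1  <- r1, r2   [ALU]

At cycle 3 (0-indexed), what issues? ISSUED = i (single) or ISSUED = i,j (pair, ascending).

ISSUED = 4,5

#0 head=0: mulh.MUL i0 RAW r1
#1 head=1: or.ALU+sll.ALU i1/i2 dual
#2 head=3: st.MEM i3 no-port MEM/MEM
#3 head=4: st.MEM+add.ALU i4/i5 dual
#4 head=6: and.ALU i6 WAW r2
#5 head=7: ld.MEM i7 no-port MEM/MEM
#6 head=8: ld.MEM+mulh.MUL i8/i9 dual
#7 head=10: bne.BR i10 no-port BR/MEM
#8 head=11: ld.MEM+and.ALU i11/i12 dual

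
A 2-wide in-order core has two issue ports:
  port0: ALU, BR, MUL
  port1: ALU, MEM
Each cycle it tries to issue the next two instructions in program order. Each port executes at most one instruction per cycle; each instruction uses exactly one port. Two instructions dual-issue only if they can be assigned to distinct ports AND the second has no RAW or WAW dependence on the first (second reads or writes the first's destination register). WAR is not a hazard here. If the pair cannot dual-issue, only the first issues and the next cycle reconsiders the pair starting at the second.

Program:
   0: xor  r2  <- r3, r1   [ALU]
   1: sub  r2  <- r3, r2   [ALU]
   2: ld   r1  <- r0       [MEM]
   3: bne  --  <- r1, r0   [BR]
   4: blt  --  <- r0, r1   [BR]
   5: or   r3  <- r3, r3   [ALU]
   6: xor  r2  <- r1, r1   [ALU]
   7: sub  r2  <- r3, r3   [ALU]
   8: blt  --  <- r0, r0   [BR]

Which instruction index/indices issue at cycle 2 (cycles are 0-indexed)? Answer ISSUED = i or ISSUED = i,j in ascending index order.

ISSUED = 3

#0 head=0: xor.ALU i0 RAW+WAW r2
#1 head=1: sub.ALU+ld.MEM i1&i2 dual
#2 head=3: bne.BR i3 no-port BR/BR
#3 head=4: blt.BR+or.ALU i4&i5 dual
#4 head=6: xor.ALU i6 WAW r2
#5 head=7: sub.ALU+blt.BR i7&i8 dual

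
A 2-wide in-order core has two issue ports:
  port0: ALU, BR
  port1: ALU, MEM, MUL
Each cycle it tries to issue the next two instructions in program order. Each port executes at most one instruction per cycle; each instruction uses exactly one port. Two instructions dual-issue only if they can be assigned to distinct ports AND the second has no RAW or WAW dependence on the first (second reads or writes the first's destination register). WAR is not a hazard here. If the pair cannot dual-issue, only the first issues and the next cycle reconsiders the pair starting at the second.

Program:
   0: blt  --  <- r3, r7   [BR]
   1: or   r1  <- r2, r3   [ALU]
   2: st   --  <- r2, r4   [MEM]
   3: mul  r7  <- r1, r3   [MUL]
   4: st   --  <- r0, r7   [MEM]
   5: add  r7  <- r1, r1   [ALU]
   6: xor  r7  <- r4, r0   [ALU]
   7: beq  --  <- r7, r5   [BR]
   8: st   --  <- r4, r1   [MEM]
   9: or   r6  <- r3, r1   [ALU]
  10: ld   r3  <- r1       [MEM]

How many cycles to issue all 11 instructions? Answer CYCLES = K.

t=0 i0&i1:blt.BR/or.ALU ; pair
t=1 i2:st.MEM ; no-port MEM/MUL
t=2 i3:mul.MUL ; no-port MUL/MEM
t=3 i4&i5:st.MEM/add.ALU ; pair
t=4 i6:xor.ALU ; RAW r7
t=5 i7&i8:beq.BR/st.MEM ; pair
t=6 i9&i10:or.ALU/ld.MEM ; pair

CYCLES = 7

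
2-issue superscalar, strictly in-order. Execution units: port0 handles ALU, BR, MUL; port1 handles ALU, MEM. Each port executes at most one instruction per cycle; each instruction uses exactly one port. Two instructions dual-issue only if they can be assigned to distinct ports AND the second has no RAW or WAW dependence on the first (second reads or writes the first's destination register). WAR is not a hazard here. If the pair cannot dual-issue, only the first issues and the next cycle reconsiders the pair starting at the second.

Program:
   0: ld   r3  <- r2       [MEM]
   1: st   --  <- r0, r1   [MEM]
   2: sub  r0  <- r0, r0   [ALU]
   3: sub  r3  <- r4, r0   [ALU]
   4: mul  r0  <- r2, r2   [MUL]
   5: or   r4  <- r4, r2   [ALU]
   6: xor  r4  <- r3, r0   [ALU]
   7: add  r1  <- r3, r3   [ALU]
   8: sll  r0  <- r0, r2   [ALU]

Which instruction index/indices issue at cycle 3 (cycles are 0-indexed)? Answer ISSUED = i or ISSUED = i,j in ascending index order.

ISSUED = 5

  cy0 -> i0 (ld) no-port MEM/MEM
  cy1 -> i1&i2 (st/sub) 2-wide
  cy2 -> i3&i4 (sub/mul) 2-wide
  cy3 -> i5 (or) WAW r4
  cy4 -> i6&i7 (xor/add) 2-wide
  cy5 -> i8 (sll) tail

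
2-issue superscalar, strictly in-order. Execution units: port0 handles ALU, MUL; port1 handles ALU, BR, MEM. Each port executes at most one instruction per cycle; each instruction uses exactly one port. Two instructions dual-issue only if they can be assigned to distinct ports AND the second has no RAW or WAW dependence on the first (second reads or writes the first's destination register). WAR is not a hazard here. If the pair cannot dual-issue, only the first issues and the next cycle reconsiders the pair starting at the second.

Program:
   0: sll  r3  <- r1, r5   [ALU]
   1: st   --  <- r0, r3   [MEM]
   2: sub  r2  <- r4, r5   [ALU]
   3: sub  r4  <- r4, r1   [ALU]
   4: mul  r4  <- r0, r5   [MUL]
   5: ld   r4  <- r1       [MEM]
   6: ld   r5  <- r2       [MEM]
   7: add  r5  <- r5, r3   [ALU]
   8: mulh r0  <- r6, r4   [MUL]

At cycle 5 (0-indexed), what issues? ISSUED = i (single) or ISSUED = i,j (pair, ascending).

ISSUED = 6

c0: i0 sll.ALU  RAW r3
c1: i1,i2 st.MEM/sub.ALU  2-wide
c2: i3 sub.ALU  WAW r4
c3: i4 mul.MUL  WAW r4
c4: i5 ld.MEM  no-port MEM/MEM
c5: i6 ld.MEM  RAW+WAW r5
c6: i7,i8 add.ALU/mulh.MUL  2-wide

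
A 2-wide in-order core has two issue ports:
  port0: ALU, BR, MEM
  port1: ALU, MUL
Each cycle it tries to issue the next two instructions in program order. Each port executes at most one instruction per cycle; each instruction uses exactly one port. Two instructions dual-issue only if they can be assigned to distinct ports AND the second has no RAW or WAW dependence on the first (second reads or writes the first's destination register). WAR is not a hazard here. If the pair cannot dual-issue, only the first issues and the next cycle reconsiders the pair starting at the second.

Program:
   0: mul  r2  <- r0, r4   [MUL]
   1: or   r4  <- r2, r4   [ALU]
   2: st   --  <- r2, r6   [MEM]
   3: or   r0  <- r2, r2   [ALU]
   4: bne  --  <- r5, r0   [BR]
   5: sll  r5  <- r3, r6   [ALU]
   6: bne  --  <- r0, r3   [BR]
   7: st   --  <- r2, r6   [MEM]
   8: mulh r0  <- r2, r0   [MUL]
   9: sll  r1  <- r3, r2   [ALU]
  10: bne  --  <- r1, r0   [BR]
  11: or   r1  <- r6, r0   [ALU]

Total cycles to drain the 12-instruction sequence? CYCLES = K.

c0: i0 mul  RAW r2
c1: i1,i2 or/st  2-wide
c2: i3 or  RAW r0
c3: i4,i5 bne/sll  2-wide
c4: i6 bne  no-port BR/MEM
c5: i7,i8 st/mulh  2-wide
c6: i9 sll  RAW r1
c7: i10,i11 bne/or  2-wide

CYCLES = 8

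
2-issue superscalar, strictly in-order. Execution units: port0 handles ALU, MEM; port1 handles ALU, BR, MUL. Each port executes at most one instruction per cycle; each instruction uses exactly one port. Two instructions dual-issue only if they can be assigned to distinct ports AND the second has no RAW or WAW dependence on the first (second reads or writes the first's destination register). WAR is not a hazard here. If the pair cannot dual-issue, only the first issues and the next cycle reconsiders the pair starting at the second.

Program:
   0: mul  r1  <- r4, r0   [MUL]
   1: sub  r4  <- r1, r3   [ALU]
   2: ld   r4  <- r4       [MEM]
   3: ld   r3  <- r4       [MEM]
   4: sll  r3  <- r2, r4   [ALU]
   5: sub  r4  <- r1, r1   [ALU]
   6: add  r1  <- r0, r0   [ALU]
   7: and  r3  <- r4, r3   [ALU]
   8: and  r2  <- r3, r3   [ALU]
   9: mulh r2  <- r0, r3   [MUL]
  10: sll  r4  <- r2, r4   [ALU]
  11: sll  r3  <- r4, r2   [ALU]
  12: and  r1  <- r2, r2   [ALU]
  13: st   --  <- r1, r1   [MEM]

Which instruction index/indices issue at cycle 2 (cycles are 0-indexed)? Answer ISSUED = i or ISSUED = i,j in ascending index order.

#0 head=0: mul i0 RAW r1
#1 head=1: sub i1 RAW+WAW r4
#2 head=2: ld i2 no-port MEM/MEM
#3 head=3: ld i3 WAW r3
#4 head=4: sll;sub i4+i5 2-wide
#5 head=6: add;and i6+i7 2-wide
#6 head=8: and i8 WAW r2
#7 head=9: mulh i9 RAW r2
#8 head=10: sll i10 RAW r4
#9 head=11: sll;and i11+i12 2-wide
#10 head=13: st i13 tail

ISSUED = 2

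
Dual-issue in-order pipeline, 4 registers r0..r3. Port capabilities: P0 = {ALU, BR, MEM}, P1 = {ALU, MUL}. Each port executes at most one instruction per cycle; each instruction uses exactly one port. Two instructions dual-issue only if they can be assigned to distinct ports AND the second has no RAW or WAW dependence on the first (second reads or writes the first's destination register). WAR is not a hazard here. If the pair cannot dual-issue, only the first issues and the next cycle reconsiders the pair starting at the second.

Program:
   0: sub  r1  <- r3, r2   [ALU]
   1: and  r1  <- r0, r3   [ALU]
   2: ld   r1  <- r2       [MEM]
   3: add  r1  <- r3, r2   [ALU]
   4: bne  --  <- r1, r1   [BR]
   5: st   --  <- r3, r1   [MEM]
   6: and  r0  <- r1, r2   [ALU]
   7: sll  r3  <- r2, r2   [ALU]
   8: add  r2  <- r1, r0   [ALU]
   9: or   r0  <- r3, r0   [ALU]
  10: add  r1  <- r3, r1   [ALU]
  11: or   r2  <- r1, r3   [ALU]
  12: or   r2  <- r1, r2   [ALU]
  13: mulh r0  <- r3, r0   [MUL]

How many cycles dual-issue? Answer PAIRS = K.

PAIRS = 4

#0 head=0: sub i0 WAW r1
#1 head=1: and i1 WAW r1
#2 head=2: ld i2 WAW r1
#3 head=3: add i3 RAW r1
#4 head=4: bne i4 no-port BR/MEM
#5 head=5: st and i5&i6 pair
#6 head=7: sll add i7&i8 pair
#7 head=9: or add i9&i10 pair
#8 head=11: or i11 RAW+WAW r2
#9 head=12: or mulh i12&i13 pair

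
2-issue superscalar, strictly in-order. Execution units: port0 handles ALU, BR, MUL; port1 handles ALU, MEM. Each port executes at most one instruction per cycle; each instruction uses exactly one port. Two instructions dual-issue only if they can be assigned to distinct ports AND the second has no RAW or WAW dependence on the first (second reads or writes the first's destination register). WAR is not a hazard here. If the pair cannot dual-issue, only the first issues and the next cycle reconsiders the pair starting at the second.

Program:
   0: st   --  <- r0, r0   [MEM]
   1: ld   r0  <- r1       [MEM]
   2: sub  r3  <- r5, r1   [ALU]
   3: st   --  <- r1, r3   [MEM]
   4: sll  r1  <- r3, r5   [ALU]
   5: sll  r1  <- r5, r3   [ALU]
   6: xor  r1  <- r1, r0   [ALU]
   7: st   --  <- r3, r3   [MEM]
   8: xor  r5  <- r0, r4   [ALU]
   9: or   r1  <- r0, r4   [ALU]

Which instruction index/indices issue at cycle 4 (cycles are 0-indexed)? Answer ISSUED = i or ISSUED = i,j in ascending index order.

ISSUED = 6,7

[0] i0  st.MEM  -- no-port MEM/MEM
[1] i1/i2  ld.MEM+sub.ALU  -- 2-wide
[2] i3/i4  st.MEM+sll.ALU  -- 2-wide
[3] i5  sll.ALU  -- RAW+WAW r1
[4] i6/i7  xor.ALU+st.MEM  -- 2-wide
[5] i8/i9  xor.ALU+or.ALU  -- 2-wide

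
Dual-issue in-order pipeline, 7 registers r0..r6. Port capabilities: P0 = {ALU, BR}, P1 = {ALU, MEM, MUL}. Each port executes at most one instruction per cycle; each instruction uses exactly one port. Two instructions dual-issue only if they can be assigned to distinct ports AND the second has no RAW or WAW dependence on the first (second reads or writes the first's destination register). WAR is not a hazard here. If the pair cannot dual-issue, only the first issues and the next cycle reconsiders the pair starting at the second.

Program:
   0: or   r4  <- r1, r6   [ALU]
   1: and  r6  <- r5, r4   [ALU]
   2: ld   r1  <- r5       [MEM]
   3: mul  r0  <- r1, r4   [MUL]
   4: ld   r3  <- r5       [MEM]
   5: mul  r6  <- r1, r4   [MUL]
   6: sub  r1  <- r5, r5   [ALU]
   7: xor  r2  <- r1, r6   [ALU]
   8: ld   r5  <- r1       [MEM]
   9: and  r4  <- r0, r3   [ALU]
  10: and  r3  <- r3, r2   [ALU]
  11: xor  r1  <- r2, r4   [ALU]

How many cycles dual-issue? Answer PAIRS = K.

[0] i0  or  -- RAW r4
[1] i1+i2  and/ld  -- pair
[2] i3  mul  -- no-port MUL/MEM
[3] i4  ld  -- no-port MEM/MUL
[4] i5+i6  mul/sub  -- pair
[5] i7+i8  xor/ld  -- pair
[6] i9+i10  and/and  -- pair
[7] i11  xor  -- tail

PAIRS = 4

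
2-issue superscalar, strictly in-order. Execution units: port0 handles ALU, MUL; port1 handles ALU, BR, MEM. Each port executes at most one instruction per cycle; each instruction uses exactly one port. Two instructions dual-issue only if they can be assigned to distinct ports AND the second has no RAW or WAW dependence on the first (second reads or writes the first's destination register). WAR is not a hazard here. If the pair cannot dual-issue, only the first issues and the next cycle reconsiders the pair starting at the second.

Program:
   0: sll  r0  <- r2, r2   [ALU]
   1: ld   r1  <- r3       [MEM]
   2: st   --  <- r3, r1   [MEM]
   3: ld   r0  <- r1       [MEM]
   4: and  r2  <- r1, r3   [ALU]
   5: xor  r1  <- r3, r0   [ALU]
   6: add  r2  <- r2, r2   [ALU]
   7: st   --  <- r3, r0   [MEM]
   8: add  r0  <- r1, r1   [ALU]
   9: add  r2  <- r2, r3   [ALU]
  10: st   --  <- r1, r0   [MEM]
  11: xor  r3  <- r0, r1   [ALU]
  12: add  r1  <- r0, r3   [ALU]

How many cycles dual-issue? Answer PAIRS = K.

PAIRS = 5

0. sll+ld @i0+i1  | pair
1. st @i2  | no-port MEM/MEM
2. ld+and @i3+i4  | pair
3. xor+add @i5+i6  | pair
4. st+add @i7+i8  | pair
5. add+st @i9+i10  | pair
6. xor @i11  | RAW r3
7. add @i12  | tail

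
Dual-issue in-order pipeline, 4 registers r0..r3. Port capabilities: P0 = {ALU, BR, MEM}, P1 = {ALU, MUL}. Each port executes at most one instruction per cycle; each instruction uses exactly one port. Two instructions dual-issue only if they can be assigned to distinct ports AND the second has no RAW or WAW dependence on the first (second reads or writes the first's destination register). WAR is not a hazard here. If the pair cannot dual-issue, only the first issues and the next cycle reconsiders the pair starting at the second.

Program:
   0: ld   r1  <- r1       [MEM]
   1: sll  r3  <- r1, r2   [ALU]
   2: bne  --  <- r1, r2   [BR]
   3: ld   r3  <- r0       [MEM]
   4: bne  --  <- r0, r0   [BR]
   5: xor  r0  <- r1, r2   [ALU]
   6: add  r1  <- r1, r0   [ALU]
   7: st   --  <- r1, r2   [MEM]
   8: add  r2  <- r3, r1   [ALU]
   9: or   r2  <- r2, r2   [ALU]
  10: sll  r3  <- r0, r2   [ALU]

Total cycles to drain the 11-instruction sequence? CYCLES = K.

CYCLES = 8

[0] i0  ld.MEM  -- RAW r1
[1] i1&i2  sll.ALU;bne.BR  -- 2-wide
[2] i3  ld.MEM  -- no-port MEM/BR
[3] i4&i5  bne.BR;xor.ALU  -- 2-wide
[4] i6  add.ALU  -- RAW r1
[5] i7&i8  st.MEM;add.ALU  -- 2-wide
[6] i9  or.ALU  -- RAW r2
[7] i10  sll.ALU  -- tail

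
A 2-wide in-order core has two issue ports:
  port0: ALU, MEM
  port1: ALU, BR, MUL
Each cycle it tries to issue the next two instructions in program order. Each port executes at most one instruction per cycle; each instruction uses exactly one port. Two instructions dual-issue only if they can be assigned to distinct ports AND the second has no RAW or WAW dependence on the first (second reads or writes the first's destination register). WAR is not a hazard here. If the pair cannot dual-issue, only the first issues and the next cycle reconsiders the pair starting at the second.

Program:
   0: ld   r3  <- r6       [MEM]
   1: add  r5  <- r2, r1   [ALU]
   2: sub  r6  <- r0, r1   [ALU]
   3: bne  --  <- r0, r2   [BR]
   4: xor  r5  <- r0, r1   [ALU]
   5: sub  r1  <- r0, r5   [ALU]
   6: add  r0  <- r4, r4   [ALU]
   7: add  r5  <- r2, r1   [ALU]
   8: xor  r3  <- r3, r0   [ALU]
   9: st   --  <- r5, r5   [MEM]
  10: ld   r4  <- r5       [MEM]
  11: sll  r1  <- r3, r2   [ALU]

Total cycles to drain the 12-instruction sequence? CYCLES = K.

CYCLES = 7

t=0 i0+i1:ld.MEM;add.ALU ; 2-wide
t=1 i2+i3:sub.ALU;bne.BR ; 2-wide
t=2 i4:xor.ALU ; RAW r5
t=3 i5+i6:sub.ALU;add.ALU ; 2-wide
t=4 i7+i8:add.ALU;xor.ALU ; 2-wide
t=5 i9:st.MEM ; no-port MEM/MEM
t=6 i10+i11:ld.MEM;sll.ALU ; 2-wide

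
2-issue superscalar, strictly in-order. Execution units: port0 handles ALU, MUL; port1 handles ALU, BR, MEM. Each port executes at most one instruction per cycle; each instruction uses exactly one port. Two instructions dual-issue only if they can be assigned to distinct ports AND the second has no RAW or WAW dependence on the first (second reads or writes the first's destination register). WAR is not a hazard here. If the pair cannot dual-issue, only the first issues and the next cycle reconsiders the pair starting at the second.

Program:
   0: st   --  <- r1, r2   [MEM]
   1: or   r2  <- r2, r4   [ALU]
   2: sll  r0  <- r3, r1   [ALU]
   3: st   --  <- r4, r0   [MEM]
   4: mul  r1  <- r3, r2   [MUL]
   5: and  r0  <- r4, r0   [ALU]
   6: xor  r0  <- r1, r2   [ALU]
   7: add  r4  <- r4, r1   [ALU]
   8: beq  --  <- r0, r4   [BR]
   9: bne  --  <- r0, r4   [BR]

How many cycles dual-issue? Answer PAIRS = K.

0. st;or @i0/i1  | dual
1. sll @i2  | RAW r0
2. st;mul @i3/i4  | dual
3. and @i5  | WAW r0
4. xor;add @i6/i7  | dual
5. beq @i8  | no-port BR/BR
6. bne @i9  | tail

PAIRS = 3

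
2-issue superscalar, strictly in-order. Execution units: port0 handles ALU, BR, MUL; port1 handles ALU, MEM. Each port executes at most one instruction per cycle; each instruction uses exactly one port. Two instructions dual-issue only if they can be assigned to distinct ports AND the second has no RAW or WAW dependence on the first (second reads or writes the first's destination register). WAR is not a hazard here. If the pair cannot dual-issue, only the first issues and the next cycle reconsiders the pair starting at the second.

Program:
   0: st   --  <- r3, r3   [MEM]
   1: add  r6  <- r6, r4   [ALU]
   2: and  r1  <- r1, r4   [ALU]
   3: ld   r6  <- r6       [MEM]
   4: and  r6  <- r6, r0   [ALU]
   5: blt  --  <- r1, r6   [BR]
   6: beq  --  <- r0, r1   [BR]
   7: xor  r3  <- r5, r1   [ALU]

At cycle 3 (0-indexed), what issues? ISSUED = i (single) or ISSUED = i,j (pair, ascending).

[0] i0&i1  st/add  -- pair
[1] i2&i3  and/ld  -- pair
[2] i4  and  -- RAW r6
[3] i5  blt  -- no-port BR/BR
[4] i6&i7  beq/xor  -- pair

ISSUED = 5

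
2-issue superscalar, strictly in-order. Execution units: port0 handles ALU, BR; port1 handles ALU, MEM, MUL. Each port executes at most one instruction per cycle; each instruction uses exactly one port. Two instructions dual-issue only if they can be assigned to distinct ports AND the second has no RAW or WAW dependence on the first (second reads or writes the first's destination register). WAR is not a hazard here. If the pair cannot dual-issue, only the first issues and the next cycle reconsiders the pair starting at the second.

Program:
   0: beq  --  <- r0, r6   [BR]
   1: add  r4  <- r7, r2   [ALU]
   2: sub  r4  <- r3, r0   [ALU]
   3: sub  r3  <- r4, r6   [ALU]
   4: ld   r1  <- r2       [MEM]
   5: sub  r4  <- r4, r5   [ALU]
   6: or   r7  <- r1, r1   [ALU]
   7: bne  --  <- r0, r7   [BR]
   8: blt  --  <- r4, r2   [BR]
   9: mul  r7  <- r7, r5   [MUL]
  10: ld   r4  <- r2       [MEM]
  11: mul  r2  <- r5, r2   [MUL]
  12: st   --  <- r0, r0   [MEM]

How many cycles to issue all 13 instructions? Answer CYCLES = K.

  cy0 -> i0/i1 (beq.BR+add.ALU) 2-wide
  cy1 -> i2 (sub.ALU) RAW r4
  cy2 -> i3/i4 (sub.ALU+ld.MEM) 2-wide
  cy3 -> i5/i6 (sub.ALU+or.ALU) 2-wide
  cy4 -> i7 (bne.BR) no-port BR/BR
  cy5 -> i8/i9 (blt.BR+mul.MUL) 2-wide
  cy6 -> i10 (ld.MEM) no-port MEM/MUL
  cy7 -> i11 (mul.MUL) no-port MUL/MEM
  cy8 -> i12 (st.MEM) tail

CYCLES = 9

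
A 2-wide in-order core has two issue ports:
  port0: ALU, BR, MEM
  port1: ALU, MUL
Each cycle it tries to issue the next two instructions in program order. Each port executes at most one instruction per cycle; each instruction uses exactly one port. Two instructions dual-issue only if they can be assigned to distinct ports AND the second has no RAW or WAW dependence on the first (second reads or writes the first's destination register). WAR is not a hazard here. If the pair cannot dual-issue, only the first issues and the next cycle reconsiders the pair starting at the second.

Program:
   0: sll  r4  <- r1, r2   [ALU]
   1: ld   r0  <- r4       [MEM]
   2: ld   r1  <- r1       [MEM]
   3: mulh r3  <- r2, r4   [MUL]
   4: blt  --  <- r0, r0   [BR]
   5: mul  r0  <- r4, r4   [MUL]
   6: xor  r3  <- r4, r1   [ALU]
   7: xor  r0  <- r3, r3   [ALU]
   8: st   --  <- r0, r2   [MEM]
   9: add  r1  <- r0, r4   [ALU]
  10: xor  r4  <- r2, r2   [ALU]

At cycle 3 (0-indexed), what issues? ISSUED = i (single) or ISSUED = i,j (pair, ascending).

ISSUED = 4,5

t=0 i0:sll.ALU ; RAW r4
t=1 i1:ld.MEM ; no-port MEM/MEM
t=2 i2&i3:ld.MEM mulh.MUL ; pair
t=3 i4&i5:blt.BR mul.MUL ; pair
t=4 i6:xor.ALU ; RAW r3
t=5 i7:xor.ALU ; RAW r0
t=6 i8&i9:st.MEM add.ALU ; pair
t=7 i10:xor.ALU ; tail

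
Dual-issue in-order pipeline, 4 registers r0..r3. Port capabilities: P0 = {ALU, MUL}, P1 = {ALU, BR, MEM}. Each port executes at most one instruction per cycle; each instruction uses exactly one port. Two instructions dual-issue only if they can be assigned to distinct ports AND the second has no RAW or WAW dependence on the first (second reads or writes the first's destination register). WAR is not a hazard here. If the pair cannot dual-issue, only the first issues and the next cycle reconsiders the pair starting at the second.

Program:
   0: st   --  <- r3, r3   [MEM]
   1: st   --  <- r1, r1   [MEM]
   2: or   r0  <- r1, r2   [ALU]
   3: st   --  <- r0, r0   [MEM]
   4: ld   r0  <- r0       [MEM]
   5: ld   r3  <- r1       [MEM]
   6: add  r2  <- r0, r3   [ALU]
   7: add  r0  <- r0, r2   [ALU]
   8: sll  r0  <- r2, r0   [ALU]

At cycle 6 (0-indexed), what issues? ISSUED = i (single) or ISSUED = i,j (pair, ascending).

ISSUED = 7

c0: i0 st.MEM  no-port MEM/MEM
c1: i1+i2 st.MEM/or.ALU  dual
c2: i3 st.MEM  no-port MEM/MEM
c3: i4 ld.MEM  no-port MEM/MEM
c4: i5 ld.MEM  RAW r3
c5: i6 add.ALU  RAW r2
c6: i7 add.ALU  RAW+WAW r0
c7: i8 sll.ALU  tail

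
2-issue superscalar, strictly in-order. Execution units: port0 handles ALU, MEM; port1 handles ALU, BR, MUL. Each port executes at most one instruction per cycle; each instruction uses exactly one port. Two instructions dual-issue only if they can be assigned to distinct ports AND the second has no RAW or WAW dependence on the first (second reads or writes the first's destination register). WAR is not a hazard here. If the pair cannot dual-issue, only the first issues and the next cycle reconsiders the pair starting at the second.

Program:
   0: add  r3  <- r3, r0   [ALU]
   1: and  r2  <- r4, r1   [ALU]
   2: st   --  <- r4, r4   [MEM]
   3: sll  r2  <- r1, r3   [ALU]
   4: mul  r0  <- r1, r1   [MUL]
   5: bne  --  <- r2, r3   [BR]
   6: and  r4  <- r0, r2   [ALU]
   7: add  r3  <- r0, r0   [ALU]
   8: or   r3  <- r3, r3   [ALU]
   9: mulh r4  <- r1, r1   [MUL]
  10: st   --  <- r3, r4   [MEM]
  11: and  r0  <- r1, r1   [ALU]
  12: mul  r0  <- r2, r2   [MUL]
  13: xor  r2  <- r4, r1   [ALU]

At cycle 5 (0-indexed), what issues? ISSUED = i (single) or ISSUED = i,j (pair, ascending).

ISSUED = 8,9

#0 head=0: add/and i0/i1 dual
#1 head=2: st/sll i2/i3 dual
#2 head=4: mul i4 no-port MUL/BR
#3 head=5: bne/and i5/i6 dual
#4 head=7: add i7 RAW+WAW r3
#5 head=8: or/mulh i8/i9 dual
#6 head=10: st/and i10/i11 dual
#7 head=12: mul/xor i12/i13 dual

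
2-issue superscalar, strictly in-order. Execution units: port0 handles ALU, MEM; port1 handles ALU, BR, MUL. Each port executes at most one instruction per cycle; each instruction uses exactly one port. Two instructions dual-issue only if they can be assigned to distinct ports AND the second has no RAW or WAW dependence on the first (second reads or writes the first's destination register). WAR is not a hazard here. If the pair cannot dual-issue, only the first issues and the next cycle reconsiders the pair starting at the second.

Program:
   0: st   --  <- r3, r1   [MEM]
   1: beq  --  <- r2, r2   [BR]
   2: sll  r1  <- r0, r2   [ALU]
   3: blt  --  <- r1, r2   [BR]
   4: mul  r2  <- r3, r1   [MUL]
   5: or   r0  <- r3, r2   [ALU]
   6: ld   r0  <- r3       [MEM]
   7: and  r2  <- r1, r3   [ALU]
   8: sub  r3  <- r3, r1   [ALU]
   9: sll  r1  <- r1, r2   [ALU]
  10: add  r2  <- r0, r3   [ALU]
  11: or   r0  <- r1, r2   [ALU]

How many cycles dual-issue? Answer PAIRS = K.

[0] i0&i1  st.MEM;beq.BR  -- 2-wide
[1] i2  sll.ALU  -- RAW r1
[2] i3  blt.BR  -- no-port BR/MUL
[3] i4  mul.MUL  -- RAW r2
[4] i5  or.ALU  -- WAW r0
[5] i6&i7  ld.MEM;and.ALU  -- 2-wide
[6] i8&i9  sub.ALU;sll.ALU  -- 2-wide
[7] i10  add.ALU  -- RAW r2
[8] i11  or.ALU  -- tail

PAIRS = 3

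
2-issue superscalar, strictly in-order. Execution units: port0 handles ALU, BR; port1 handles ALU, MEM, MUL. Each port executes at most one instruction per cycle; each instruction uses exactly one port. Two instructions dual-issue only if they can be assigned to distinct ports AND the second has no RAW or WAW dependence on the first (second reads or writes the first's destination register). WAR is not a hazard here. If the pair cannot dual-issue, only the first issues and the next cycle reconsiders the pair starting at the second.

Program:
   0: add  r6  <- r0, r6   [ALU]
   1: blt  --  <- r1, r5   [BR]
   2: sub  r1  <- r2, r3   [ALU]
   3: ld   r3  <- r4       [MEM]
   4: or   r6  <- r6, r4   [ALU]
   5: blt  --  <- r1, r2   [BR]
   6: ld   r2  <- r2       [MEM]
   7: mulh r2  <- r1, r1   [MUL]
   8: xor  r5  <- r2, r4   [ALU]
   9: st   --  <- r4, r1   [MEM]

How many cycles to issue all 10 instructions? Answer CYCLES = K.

[0] i0+i1  add;blt  -- dual
[1] i2+i3  sub;ld  -- dual
[2] i4+i5  or;blt  -- dual
[3] i6  ld  -- no-port MEM/MUL
[4] i7  mulh  -- RAW r2
[5] i8+i9  xor;st  -- dual

CYCLES = 6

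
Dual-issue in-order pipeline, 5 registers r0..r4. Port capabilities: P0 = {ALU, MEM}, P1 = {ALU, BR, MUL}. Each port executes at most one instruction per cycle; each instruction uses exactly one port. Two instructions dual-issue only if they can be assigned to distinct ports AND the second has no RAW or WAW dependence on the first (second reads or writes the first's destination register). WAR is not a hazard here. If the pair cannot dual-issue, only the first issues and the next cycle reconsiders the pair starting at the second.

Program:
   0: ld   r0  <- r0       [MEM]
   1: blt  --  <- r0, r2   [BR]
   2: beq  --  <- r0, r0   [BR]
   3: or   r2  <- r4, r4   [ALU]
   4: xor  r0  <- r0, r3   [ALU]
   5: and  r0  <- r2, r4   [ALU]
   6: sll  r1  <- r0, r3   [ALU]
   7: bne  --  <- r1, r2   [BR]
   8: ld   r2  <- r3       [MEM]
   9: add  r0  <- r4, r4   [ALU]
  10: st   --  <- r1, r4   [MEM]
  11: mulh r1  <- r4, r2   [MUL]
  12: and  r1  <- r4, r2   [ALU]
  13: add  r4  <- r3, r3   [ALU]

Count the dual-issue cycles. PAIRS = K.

#0 head=0: ld.MEM i0 RAW r0
#1 head=1: blt.BR i1 no-port BR/BR
#2 head=2: beq.BR or.ALU i2&i3 2-wide
#3 head=4: xor.ALU i4 WAW r0
#4 head=5: and.ALU i5 RAW r0
#5 head=6: sll.ALU i6 RAW r1
#6 head=7: bne.BR ld.MEM i7&i8 2-wide
#7 head=9: add.ALU st.MEM i9&i10 2-wide
#8 head=11: mulh.MUL i11 WAW r1
#9 head=12: and.ALU add.ALU i12&i13 2-wide

PAIRS = 4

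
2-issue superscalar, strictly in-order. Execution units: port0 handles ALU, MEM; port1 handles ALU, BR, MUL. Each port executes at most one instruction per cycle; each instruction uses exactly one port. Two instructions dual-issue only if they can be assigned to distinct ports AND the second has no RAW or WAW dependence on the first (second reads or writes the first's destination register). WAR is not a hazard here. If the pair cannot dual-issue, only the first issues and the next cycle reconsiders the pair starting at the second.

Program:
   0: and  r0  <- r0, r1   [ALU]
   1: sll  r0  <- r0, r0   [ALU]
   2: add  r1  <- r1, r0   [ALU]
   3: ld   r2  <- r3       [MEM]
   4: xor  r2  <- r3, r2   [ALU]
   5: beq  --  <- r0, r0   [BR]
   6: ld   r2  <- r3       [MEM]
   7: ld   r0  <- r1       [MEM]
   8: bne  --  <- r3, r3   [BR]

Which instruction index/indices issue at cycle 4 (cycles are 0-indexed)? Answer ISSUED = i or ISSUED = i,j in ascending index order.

t=0 i0:and ; RAW+WAW r0
t=1 i1:sll ; RAW r0
t=2 i2,i3:add/ld ; 2-wide
t=3 i4,i5:xor/beq ; 2-wide
t=4 i6:ld ; no-port MEM/MEM
t=5 i7,i8:ld/bne ; 2-wide

ISSUED = 6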